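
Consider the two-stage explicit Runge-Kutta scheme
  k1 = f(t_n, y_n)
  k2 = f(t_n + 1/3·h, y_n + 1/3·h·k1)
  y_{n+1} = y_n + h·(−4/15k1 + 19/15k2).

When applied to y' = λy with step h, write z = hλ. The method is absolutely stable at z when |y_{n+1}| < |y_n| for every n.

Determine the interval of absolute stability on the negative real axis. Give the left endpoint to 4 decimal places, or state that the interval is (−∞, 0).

With y'=λy (z=hλ):
  k1=λy_n ⇒ h·k1=z·y_n;  k2=λ(1+1/3z)y_n ⇒ h·k2=z(1+1/3z)y_n
  y_{n+1}/y_n = 1 − 4/15z + 19/15z(1+1/3z) = 1 + z + 19/45z²
  ⇒ R(z) = 1 + z + 19/45z².

Boundary: |R(x)|=1, x<0.
x=-1.34: |R|=0.4181
R=1: x+19/45x²=0 ⇒ x=−45/19=-2.3684; min R=1−1/(4·19/45)=0.4079>−1
Confirm numerically:
  x=-2.221: |R|=0.86176 <1
  x=-1.677: |R|=0.51043 <1
  x=-1.211: |R|=0.40820 <1
  x=-1.087: |R|=0.41188 <1
  x=-2.881: |R|=1.62351 >1
  x=-2.451: |R|=1.08546 >1
  x=-2.399: |R|=1.03097 >1
Stable set (-2.3684, 0).

z∈(-2.3684,0).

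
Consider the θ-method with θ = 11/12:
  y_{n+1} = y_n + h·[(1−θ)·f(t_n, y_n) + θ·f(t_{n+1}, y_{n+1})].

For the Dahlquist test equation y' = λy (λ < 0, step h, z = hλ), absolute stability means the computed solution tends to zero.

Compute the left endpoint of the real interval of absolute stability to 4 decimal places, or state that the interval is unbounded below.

unbounded; (−∞, 0).

On y'=λy, z=hλ:
  y_{n+1} = y_n + z·[1/12·y_n + 11/12·y_{n+1}] ⇒ (1 − 11/12z)y_{n+1} = (1 + 1/12z)y_n
  R(z) = (1 + 1/12z)/(1 − 11/12z).

Boundary: |R(x)|=1, x<0.
x=-0.66: |R|=0.5888
x=-2: |R|=0.2941
x=-10: |R|=0.0164
x=-100: |R|=0.0791
θ=11/12≥1/2 ⇒ |1+1/12x|<|1−11/12x| ∀x<0 ⇒ unbounded interval.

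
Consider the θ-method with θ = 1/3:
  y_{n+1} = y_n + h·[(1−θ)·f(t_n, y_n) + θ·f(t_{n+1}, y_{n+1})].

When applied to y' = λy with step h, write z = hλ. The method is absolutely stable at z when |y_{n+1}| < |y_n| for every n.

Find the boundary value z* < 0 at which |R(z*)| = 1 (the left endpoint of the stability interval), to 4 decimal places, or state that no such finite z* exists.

z* = -6.0000.

Test eqn y'=λy, z=hλ:
  y_{n+1} = y_n + z·[2/3·y_n + 1/3·y_{n+1}] ⇒ (1 − 1/3z)y_{n+1} = (1 + 2/3z)y_n
  so R(z) = (1 + 2/3z)/(1 − 1/3z).

Need |R(x)|<1, x<0.
x=-0.99: |R|=0.2556
R=−1: 1+2/3x = −1+1/3x ⇒ -1/3x=2 ⇒ x=2/(-1/3)=-6.0000
Confirm numerically:
  x=-3.709: |R|=0.65852 <1
  x=-3.255: |R|=0.56115 <1
  x=-3.037: |R|=0.50919 <1
  x=-6.466: |R|=1.04923 >1
  x=-6.316: |R|=1.03392 >1
  x=-6.251: |R|=1.02713 >1
Interval (-6.0000, 0).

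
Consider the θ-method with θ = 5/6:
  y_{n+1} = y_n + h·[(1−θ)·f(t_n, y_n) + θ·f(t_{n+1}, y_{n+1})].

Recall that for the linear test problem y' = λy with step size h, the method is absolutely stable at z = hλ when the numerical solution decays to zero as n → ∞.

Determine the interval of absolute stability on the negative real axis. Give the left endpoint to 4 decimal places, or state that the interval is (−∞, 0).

Test eqn y'=λy, z=hλ:
  y_{n+1} = y_n + z·[1/6·y_n + 5/6·y_{n+1}] ⇒ (1 − 5/6z)y_{n+1} = (1 + 1/6z)y_n
  so R(z) = (1 + 1/6z)/(1 − 5/6z).

Find x<0 with |R(x)|<1.
x=-0.47: |R|=0.6623
x=-2: |R|=0.2500
x=-10: |R|=0.0714
x=-100: |R|=0.1858
θ=5/6≥1/2 ⇒ |1+1/6x|<|1−5/6x| ∀x<0 ⇒ unbounded interval.

interval (−∞, 0).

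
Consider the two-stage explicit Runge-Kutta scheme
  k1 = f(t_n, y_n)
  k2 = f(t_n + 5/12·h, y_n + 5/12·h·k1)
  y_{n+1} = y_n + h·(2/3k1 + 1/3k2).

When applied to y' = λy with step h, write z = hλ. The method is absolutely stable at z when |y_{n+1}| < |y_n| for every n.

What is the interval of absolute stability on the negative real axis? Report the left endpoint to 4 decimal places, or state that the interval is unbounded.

On y'=λy, z=hλ:
  k1=λy_n ⇒ h·k1=z·y_n;  k2=λ(1+5/12z)y_n ⇒ h·k2=z(1+5/12z)y_n
  y_{n+1}/y_n = 1 + 2/3z + 1/3z(1+5/12z) = 1 + z + 5/36z²
  Hence R(z) = 1 + z + 5/36z².

Need |R(x)|<1, x<0.
x=-0.37: |R|=0.6490
R=1: x+5/36x²=0 ⇒ x=−36/5=-7.2000; min R=1−1/(4·5/36)=-0.8000>−1
Confirm numerically:
  x=-7.113: |R|=0.91405 <1
  x=-6.596: |R|=0.44667 <1
  x=-5.200: |R|=0.44444 <1
  x=-7.563: |R|=1.38130 >1
  x=-7.247: |R|=1.04731 >1
So |R|<1 on (-7.2000, 0).

z∈(-7.2000,0).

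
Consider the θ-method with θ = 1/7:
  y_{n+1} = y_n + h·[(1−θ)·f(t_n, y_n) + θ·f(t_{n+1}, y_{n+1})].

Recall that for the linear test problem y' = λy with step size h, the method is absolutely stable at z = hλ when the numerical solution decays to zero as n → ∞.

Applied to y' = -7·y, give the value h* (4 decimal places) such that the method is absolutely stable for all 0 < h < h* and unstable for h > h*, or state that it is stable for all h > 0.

(-2.8000,0); λ=-7 ⇒ h* = (14/5)/7 = 0.4000.

With y'=λy (z=hλ):
  y_{n+1} = y_n + z·[6/7·y_n + 1/7·y_{n+1}] ⇒ (1 − 1/7z)y_{n+1} = (1 + 6/7z)y_n
  ⇒ R(z) = (1 + 6/7z)/(1 − 1/7z).

Find x<0 with |R(x)|<1.
x=-0.78: |R|=0.2982
R=−1: 1+6/7x = −1+1/7x ⇒ -5/7x=2 ⇒ x=2/(-5/7)=-2.8000
Confirm numerically:
  x=-2.516: |R|=0.85078 <1
  x=-2.126: |R|=0.63073 <1
  x=-1.899: |R|=0.49376 <1
  x=-1.459: |R|=0.20735 <1
  x=-3.043: |R|=1.12098 >1
  x=-3.023: |R|=1.11124 >1
  x=-2.928: |R|=1.06446 >1
Interval (-2.8000, 0).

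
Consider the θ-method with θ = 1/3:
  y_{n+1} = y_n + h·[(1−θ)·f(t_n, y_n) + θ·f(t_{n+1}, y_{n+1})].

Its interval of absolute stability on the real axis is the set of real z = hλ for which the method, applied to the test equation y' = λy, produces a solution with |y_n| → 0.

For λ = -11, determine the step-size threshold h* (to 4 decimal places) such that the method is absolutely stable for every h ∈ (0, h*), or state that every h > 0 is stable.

Set f=λy, z=hλ:
  y_{n+1} = y_n + z·[2/3·y_n + 1/3·y_{n+1}] ⇒ (1 − 1/3z)y_{n+1} = (1 + 2/3z)y_n
  R(z) = (1 + 2/3z)/(1 − 1/3z).

Solve |R(x)|<1 on ℝ⁻.
x=-0.34: |R|=0.6946
R=−1: 1+2/3x = −1+1/3x ⇒ -1/3x=2 ⇒ x=2/(-1/3)=-6.0000
Confirm numerically:
  x=-5.232: |R|=0.90671 <1
  x=-4.784: |R|=0.84378 <1
  x=-4.098: |R|=0.73204 <1
  x=-6.572: |R|=1.05976 >1
  x=-6.563: |R|=1.05887 >1
  x=-6.486: |R|=1.05123 >1
So |R|<1 on (-6.0000, 0).

(-6.0000,0); λ=-11 ⇒ h* = (6)/11 = 0.5455.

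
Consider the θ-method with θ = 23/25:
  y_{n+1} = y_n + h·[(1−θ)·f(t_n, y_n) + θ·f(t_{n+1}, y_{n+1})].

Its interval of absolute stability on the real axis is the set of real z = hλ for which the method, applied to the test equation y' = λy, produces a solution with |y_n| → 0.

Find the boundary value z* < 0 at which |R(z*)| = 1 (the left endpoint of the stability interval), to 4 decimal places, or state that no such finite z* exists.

Set f=λy, z=hλ:
  y_{n+1} = y_n + z·[2/25·y_n + 23/25·y_{n+1}] ⇒ (1 − 23/25z)y_{n+1} = (1 + 2/25z)y_n
  Hence R(z) = (1 + 2/25z)/(1 − 23/25z).

Need |R(x)|<1, x<0.
x=-0.68: |R|=0.5817
x=-2: |R|=0.2958
x=-10: |R|=0.0196
x=-100: |R|=0.0753
θ=23/25≥1/2 ⇒ |1+2/25x|<|1−23/25x| ∀x<0 ⇒ interval (−∞,0).

interval (−∞, 0).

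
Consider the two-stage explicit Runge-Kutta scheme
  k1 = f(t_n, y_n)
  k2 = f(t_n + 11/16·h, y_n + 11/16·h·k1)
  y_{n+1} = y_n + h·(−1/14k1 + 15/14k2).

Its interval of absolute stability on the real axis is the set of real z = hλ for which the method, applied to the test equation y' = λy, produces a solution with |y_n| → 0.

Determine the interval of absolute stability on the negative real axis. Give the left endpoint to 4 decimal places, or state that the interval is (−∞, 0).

z∈(-1.3576,0).

On y'=λy, z=hλ:
  k1=λy_n ⇒ h·k1=z·y_n;  k2=λ(1+11/16z)y_n ⇒ h·k2=z(1+11/16z)y_n
  y_{n+1}/y_n = 1 − 1/14z + 15/14z(1+11/16z) = 1 + z + 165/224z²
  Hence R(z) = 1 + z + 165/224z².

Need |R(x)|<1, x<0.
x=-1.65: |R|=1.3554
R=1: x+165/224x²=0 ⇒ x=−224/165=-1.3576; min R=1−1/(4·165/224)=0.6606>−1
Confirm numerically:
  x=-1.192: |R|=0.85462 <1
  x=-1.042: |R|=0.75778 <1
  x=-0.996: |R|=0.73473 <1
  x=-0.573: |R|=0.66885 <1
  x=-1.940: |R|=1.83229 >1
  x=-1.852: |R|=1.67449 >1
Interval (-1.3576, 0).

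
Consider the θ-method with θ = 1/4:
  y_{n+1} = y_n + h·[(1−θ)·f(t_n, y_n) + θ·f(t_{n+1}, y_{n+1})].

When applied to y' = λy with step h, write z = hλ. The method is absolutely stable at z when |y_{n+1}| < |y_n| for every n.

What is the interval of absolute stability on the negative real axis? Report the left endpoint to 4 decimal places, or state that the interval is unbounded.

(-4.0000, 0).

On y'=λy, z=hλ:
  y_{n+1} = y_n + z·[3/4·y_n + 1/4·y_{n+1}] ⇒ (1 − 1/4z)y_{n+1} = (1 + 3/4z)y_n
  ⇒ R(z) = (1 + 3/4z)/(1 − 1/4z).

Need |R(x)|<1, x<0.
x=-1.27: |R|=0.0361
R=−1: 1+3/4x = −1+1/4x ⇒ -1/2x=2 ⇒ x=2/(-1/2)=-4.0000
Confirm numerically:
  x=-3.869: |R|=0.96670 <1
  x=-2.941: |R|=0.69486 <1
  x=-2.697: |R|=0.61087 <1
  x=-2.591: |R|=0.57245 <1
  x=-4.346: |R|=1.08291 >1
  x=-4.214: |R|=1.05211 >1
  x=-4.108: |R|=1.02664 >1
So |R|<1 on (-4.0000, 0).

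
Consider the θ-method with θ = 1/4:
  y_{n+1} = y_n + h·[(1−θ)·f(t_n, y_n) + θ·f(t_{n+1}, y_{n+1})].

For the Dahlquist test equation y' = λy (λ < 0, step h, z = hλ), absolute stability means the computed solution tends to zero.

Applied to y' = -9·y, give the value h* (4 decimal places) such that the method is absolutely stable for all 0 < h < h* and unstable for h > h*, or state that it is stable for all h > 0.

Set f=λy, z=hλ:
  y_{n+1} = y_n + z·[3/4·y_n + 1/4·y_{n+1}] ⇒ (1 − 1/4z)y_{n+1} = (1 + 3/4z)y_n
  so R(z) = (1 + 3/4z)/(1 − 1/4z).

Need |R(x)|<1, x<0.
x=-1.04: |R|=0.1746
R=−1: 1+3/4x = −1+1/4x ⇒ -1/2x=2 ⇒ x=2/(-1/2)=-4.0000
Confirm numerically:
  x=-3.670: |R|=0.91395 <1
  x=-3.202: |R|=0.77839 <1
  x=-1.672: |R|=0.17913 <1
  x=-4.475: |R|=1.11209 >1
  x=-4.425: |R|=1.10089 >1
Interval (-4.0000, 0).

(-4.0000,0); λ=-9 ⇒ h* = (4)/9 = 0.4444.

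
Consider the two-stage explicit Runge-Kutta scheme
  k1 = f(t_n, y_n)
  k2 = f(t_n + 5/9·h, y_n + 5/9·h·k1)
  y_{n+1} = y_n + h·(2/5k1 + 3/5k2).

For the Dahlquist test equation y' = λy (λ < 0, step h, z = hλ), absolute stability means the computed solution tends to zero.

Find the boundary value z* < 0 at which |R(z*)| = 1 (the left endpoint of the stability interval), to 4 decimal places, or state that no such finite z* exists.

z* = -3.0000.

On y'=λy, z=hλ:
  k1=λy_n ⇒ h·k1=z·y_n;  k2=λ(1+5/9z)y_n ⇒ h·k2=z(1+5/9z)y_n
  y_{n+1}/y_n = 1 + 2/5z + 3/5z(1+5/9z) = 1 + z + 1/3z²
  R(z) = 1 + z + 1/3z².

Find x<0 with |R(x)|<1.
x=-1.07: |R|=0.3116
R=1: x+1/3x²=0 ⇒ x=−3=-3.0000; min R=1−1/(4·1/3)=0.2500>−1
Confirm numerically:
  x=-2.788: |R|=0.80298 <1
  x=-2.532: |R|=0.60501 <1
  x=-1.883: |R|=0.29890 <1
  x=-1.635: |R|=0.25607 <1
  x=-3.540: |R|=1.63720 >1
  x=-3.308: |R|=1.33962 >1
  x=-3.306: |R|=1.33721 >1
So |R|<1 on (-3.0000, 0).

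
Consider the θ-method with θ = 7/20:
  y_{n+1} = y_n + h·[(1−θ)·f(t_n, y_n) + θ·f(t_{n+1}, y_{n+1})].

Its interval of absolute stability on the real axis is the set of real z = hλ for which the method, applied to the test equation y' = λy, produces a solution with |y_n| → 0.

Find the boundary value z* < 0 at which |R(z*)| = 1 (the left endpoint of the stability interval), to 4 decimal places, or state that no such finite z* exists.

Test eqn y'=λy, z=hλ:
  y_{n+1} = y_n + z·[13/20·y_n + 7/20·y_{n+1}] ⇒ (1 − 7/20z)y_{n+1} = (1 + 13/20z)y_n
  so R(z) = (1 + 13/20z)/(1 − 7/20z).

Find x<0 with |R(x)|<1.
x=-1.4: |R|=0.0604
R=−1: 1+13/20x = −1+7/20x ⇒ -3/10x=2 ⇒ x=2/(-3/10)=-6.6667
Confirm numerically:
  x=-5.145: |R|=0.83701 <1
  x=-3.269: |R|=0.52461 <1
  x=-3.106: |R|=0.48819 <1
  x=-7.136: |R|=1.04026 >1
  x=-6.901: |R|=1.02058 >1
Stable set (-6.6667, 0).

left endpoint -6.6667.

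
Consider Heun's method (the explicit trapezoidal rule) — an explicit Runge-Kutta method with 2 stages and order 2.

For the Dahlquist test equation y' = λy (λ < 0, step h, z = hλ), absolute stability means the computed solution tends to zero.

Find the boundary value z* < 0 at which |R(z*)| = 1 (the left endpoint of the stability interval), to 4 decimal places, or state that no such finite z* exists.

z* = -2.0000.

Test eqn y'=λy, z=hλ:
  order 2, 2-stage ⇒ R(z)=1+z+z^2/2
  (e.g. R(-0.78)=0.52420, |R|=0.52420)

Boundary: |R(x)|=1, x<0.
x=-0.78: |R|=0.5242
|R(-1.04)|=0.5008 |R(-1.02)|=0.5002 |R(-0.8)|=0.5200
Bisect:
  x_lo=-2.4317 |R|=1.5249  x_hi=-0.3716 |R|=0.6975
  mid=-1.40164 |R|=0.58066 →hi
  mid=-1.91668 |R|=0.92015 →hi
  mid=-2.17420 |R|=1.18937 →lo
  mid=-2.04544 |R|=1.04647 →lo
  mid=-1.98106 |R|=0.98124 →hi
  mid=-2.01325 |R|=1.01334 →lo
  mid=-1.99716 |R|=0.99716 →hi
  mid=-2.00520 |R|=1.00522 →lo
  mid=-2.00118 |R|=1.00118 →lo
  ...
  [-2.00005,-1.99992] ⇒ x*=-2.0000
So |R|<1 on (-2.0000, 0).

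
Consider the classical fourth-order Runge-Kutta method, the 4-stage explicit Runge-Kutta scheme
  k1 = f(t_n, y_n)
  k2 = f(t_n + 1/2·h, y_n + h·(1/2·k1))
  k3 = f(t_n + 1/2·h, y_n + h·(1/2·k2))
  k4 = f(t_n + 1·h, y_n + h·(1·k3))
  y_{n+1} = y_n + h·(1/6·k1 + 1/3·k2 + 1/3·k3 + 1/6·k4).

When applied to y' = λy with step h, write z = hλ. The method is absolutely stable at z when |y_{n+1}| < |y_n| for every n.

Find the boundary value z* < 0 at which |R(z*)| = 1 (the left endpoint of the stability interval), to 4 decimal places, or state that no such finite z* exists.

left endpoint -2.7853.

With y'=λy (z=hλ):
  order 4, 4-stage ⇒ R(z)=1+z+z^2/2+z^3/6+z^4/24
  (e.g. R(-1.45)=0.27733, |R|=0.27733)

Solve |R(x)|<1 on ℝ⁻.
x=-1.45: |R|=0.2773
|R(-3.12)|=1.6336 |R(-1.99)|=0.3300 |R(-1.02)|=0.3684
Bisect:
  x_lo=-3.3092 |R|=2.1232  x_hi=-0.0765 |R|=0.9263
  mid=-1.69286 |R|=0.27366 →hi
  mid=-2.50103 |R|=0.64945 →hi
  mid=-2.90512 |R|=1.19621 →lo
  mid=-2.70307 |R|=0.88295 →hi
  mid=-2.80410 |R|=1.02872 →lo
  mid=-2.75359 |R|=0.95324 →hi
  mid=-2.77884 |R|=0.99032 →hi
  ...
  [-2.78535,-2.78515] ⇒ x*=-2.7853
Interval (-2.7853, 0).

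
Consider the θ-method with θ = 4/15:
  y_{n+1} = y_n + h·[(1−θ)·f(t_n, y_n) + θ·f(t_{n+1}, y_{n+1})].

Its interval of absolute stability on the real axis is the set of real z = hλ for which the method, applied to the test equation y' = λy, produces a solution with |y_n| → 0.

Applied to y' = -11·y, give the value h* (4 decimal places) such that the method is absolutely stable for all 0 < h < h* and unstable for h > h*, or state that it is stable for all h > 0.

(-4.2857,0); λ=-11 ⇒ h* = (30/7)/11 = 0.3896.

On y'=λy, z=hλ:
  y_{n+1} = y_n + z·[11/15·y_n + 4/15·y_{n+1}] ⇒ (1 − 4/15z)y_{n+1} = (1 + 11/15z)y_n
  so R(z) = (1 + 11/15z)/(1 − 4/15z).

Solve |R(x)|<1 on ℝ⁻.
x=-0.86: |R|=0.3004
R=−1: 1+11/15x = −1+4/15x ⇒ -7/15x=2 ⇒ x=2/(-7/15)=-4.2857
Confirm numerically:
  x=-3.855: |R|=0.90089 <1
  x=-3.753: |R|=0.87575 <1
  x=-2.857: |R|=0.62158 <1
  x=-2.323: |R|=0.43442 <1
  x=-4.400: |R|=1.02454 >1
  x=-4.331: |R|=1.00981 >1
So |R|<1 on (-4.2857, 0).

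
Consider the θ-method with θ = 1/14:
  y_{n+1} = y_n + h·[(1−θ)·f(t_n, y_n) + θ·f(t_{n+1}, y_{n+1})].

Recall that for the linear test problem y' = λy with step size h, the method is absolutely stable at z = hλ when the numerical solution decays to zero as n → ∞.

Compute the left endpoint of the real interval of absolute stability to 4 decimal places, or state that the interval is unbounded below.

With y'=λy (z=hλ):
  y_{n+1} = y_n + z·[13/14·y_n + 1/14·y_{n+1}] ⇒ (1 − 1/14z)y_{n+1} = (1 + 13/14z)y_n
  so R(z) = (1 + 13/14z)/(1 − 1/14z).

Boundary: |R(x)|=1, x<0.
x=-1.36: |R|=0.2396
R=−1: 1+13/14x = −1+1/14x ⇒ -6/7x=2 ⇒ x=2/(-6/7)=-2.3333
Confirm numerically:
  x=-1.745: |R|=0.55160 <1
  x=-1.443: |R|=0.30817 <1
  x=-1.431: |R|=0.29830 <1
  x=-1.254: |R|=0.15091 <1
  x=-2.801: |R|=1.33403 >1
  x=-2.433: |R|=1.07278 >1
  x=-2.367: |R|=1.02468 >1
Stable set (-2.3333, 0).

z* = -2.3333.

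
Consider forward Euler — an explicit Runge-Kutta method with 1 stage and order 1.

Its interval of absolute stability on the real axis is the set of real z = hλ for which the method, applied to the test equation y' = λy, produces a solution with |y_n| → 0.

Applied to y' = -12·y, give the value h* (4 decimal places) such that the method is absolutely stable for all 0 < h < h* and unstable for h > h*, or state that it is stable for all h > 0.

(-2.0000,0); λ=-12 ⇒ h* = 0.1667.

On y'=λy, z=hλ:
  order 1, 1-stage ⇒ R(z)=1+z
  (e.g. R(-0.6)=0.40000, |R|=0.40000)

Find x<0 with |R(x)|<1.
x=-0.6: |R|=0.4000
|R(-1.99)|=0.9900 |R(-1.76)|=0.7600 |R(-1.63)|=0.6300
Bisect:
  x_lo=-2.5604 |R|=1.5604  x_hi=-0.2442 |R|=0.7558
  mid=-1.40232 |R|=0.40232 →hi
  mid=-1.98138 |R|=0.98138 →hi
  mid=-2.27091 |R|=1.27091 →lo
  mid=-2.12615 |R|=1.12615 →lo
  mid=-2.05377 |R|=1.05377 →lo
  mid=-2.01757 |R|=1.01757 →lo
  mid=-1.99948 |R|=0.99948 →hi
  mid=-2.00853 |R|=1.00853 →lo
  mid=-2.00400 |R|=1.00400 →lo
  ...
  [-2.00004,-1.99990] ⇒ x*=-2.0000
Interval (-2.0000, 0).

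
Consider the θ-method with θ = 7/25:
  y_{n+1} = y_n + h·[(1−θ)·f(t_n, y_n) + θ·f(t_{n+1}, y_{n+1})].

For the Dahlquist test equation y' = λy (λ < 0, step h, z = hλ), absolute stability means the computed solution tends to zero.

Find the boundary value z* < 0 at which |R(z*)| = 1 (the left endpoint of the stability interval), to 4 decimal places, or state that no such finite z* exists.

left endpoint -4.5455.

With y'=λy (z=hλ):
  y_{n+1} = y_n + z·[18/25·y_n + 7/25·y_{n+1}] ⇒ (1 − 7/25z)y_{n+1} = (1 + 18/25z)y_n
  R(z) = (1 + 18/25z)/(1 − 7/25z).

Solve |R(x)|<1 on ℝ⁻.
x=-0.4: |R|=0.6403
R=−1: 1+18/25x = −1+7/25x ⇒ -11/25x=2 ⇒ x=2/(-11/25)=-4.5455
Confirm numerically:
  x=-3.468: |R|=0.75948 <1
  x=-2.703: |R|=0.53856 <1
  x=-2.430: |R|=0.44608 <1
  x=-1.819: |R|=0.20518 <1
  x=-5.111: |R|=1.10236 >1
  x=-4.826: |R|=1.05250 >1
Stable set (-4.5455, 0).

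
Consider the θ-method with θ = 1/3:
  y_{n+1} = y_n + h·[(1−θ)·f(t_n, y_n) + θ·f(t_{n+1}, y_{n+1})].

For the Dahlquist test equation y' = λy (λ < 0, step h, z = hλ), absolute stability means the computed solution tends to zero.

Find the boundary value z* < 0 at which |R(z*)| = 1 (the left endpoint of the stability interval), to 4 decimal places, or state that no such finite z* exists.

left endpoint -6.0000.

On y'=λy, z=hλ:
  y_{n+1} = y_n + z·[2/3·y_n + 1/3·y_{n+1}] ⇒ (1 − 1/3z)y_{n+1} = (1 + 2/3z)y_n
  Hence R(z) = (1 + 2/3z)/(1 − 1/3z).

Solve |R(x)|<1 on ℝ⁻.
x=-1.01: |R|=0.2444
R=−1: 1+2/3x = −1+1/3x ⇒ -1/3x=2 ⇒ x=2/(-1/3)=-6.0000
Confirm numerically:
  x=-5.367: |R|=0.92435 <1
  x=-3.325: |R|=0.57708 <1
  x=-3.159: |R|=0.53872 <1
  x=-6.488: |R|=1.05143 >1
  x=-6.175: |R|=1.01907 >1
  x=-6.143: |R|=1.01564 >1
So |R|<1 on (-6.0000, 0).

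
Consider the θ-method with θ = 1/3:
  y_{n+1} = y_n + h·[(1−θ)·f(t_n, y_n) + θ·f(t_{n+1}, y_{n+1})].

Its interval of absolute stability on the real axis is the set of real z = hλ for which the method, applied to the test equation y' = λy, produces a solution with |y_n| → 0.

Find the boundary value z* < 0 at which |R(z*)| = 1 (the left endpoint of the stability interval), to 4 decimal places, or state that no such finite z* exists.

On y'=λy, z=hλ:
  y_{n+1} = y_n + z·[2/3·y_n + 1/3·y_{n+1}] ⇒ (1 − 1/3z)y_{n+1} = (1 + 2/3z)y_n
  ⇒ R(z) = (1 + 2/3z)/(1 − 1/3z).

Need |R(x)|<1, x<0.
x=-1.27: |R|=0.1077
R=−1: 1+2/3x = −1+1/3x ⇒ -1/3x=2 ⇒ x=2/(-1/3)=-6.0000
Confirm numerically:
  x=-5.134: |R|=0.89353 <1
  x=-5.035: |R|=0.87990 <1
  x=-3.831: |R|=0.68248 <1
  x=-6.593: |R|=1.06182 >1
  x=-6.226: |R|=1.02450 >1
  x=-6.082: |R|=1.00903 >1
So |R|<1 on (-6.0000, 0).

left endpoint -6.0000.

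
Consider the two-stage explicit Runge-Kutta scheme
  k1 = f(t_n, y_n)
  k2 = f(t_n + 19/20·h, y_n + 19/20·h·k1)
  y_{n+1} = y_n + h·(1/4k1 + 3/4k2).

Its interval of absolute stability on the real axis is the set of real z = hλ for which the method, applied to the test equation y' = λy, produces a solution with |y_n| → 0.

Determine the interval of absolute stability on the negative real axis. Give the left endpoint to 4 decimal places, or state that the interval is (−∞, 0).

z∈(-1.4035,0).

Test eqn y'=λy, z=hλ:
  k1=λy_n ⇒ h·k1=z·y_n;  k2=λ(1+19/20z)y_n ⇒ h·k2=z(1+19/20z)y_n
  y_{n+1}/y_n = 1 + 1/4z + 3/4z(1+19/20z) = 1 + z + 57/80z²
  so R(z) = 1 + z + 57/80z².

Boundary: |R(x)|=1, x<0.
x=-0.41: |R|=0.7098
R=1: x+57/80x²=0 ⇒ x=−80/57=-1.4035; min R=1−1/(4·57/80)=0.6491>−1
Confirm numerically:
  x=-1.046: |R|=0.73356 <1
  x=-1.017: |R|=0.71993 <1
  x=-0.823: |R|=0.65960 <1
  x=-0.788: |R|=0.65442 <1
  x=-2.003: |R|=1.85556 >1
  x=-1.864: |R|=1.61158 >1
  x=-1.847: |R|=1.58363 >1
Stable set (-1.4035, 0).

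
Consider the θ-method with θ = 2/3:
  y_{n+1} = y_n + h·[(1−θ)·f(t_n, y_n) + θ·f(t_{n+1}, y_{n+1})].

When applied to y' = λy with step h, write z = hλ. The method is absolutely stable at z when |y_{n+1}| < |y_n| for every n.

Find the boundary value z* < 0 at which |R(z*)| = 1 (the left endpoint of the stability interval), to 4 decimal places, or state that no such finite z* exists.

unbounded; (−∞, 0).

Set f=λy, z=hλ:
  y_{n+1} = y_n + z·[1/3·y_n + 2/3·y_{n+1}] ⇒ (1 − 2/3z)y_{n+1} = (1 + 1/3z)y_n
  R(z) = (1 + 1/3z)/(1 − 2/3z).

Boundary: |R(x)|=1, x<0.
x=-1.67: |R|=0.2098
x=-2: |R|=0.1429
x=-10: |R|=0.3043
x=-100: |R|=0.4778
θ=2/3≥1/2 ⇒ |1+1/3x|<|1−2/3x| ∀x<0 ⇒ stable on all of ℝ⁻.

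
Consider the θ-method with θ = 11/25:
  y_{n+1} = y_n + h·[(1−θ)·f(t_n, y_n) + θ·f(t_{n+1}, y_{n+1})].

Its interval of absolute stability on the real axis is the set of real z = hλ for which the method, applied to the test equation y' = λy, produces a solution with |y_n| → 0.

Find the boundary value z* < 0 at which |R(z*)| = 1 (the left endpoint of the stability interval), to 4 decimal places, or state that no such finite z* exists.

left endpoint -16.6667.

On y'=λy, z=hλ:
  y_{n+1} = y_n + z·[14/25·y_n + 11/25·y_{n+1}] ⇒ (1 − 11/25z)y_{n+1} = (1 + 14/25z)y_n
  ⇒ R(z) = (1 + 14/25z)/(1 − 11/25z).

Find x<0 with |R(x)|<1.
x=-1.05: |R|=0.2818
R=−1: 1+14/25x = −1+11/25x ⇒ -3/25x=2 ⇒ x=2/(-3/25)=-16.6667
Confirm numerically:
  x=-15.683: |R|=0.98506 <1
  x=-13.932: |R|=0.95398 <1
  x=-9.540: |R|=0.83546 <1
  x=-9.206: |R|=0.82274 <1
  x=-16.859: |R|=1.00274 >1
  x=-16.727: |R|=1.00087 >1
So |R|<1 on (-16.6667, 0).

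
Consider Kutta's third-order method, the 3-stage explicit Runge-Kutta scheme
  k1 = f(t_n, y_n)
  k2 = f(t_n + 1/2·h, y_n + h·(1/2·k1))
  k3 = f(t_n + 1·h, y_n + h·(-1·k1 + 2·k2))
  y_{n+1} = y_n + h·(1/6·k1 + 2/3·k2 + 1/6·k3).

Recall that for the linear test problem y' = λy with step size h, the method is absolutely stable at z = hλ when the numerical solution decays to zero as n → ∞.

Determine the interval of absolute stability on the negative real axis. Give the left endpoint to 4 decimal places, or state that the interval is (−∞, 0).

Test eqn y'=λy, z=hλ:
  order 3, 3-stage ⇒ R(z)=1+z+z^2/2+z^3/6
  (e.g. R(-1)=0.33333, |R|=0.33333)

Boundary: |R(x)|=1, x<0.
x=-1: |R|=0.3333
|R(-2.08)|=0.4166 |R(-2.02)|=0.3535 |R(-1.43)|=0.1051
Bisect:
  x_lo=-3.0721 |R|=2.1856  x_hi=-0.0957 |R|=0.9087
  mid=-1.58393 |R|=0.00818 →hi
  mid=-2.32803 |R|=0.72105 →hi
  mid=-2.70008 |R|=1.33566 →lo
  mid=-2.51406 |R|=1.00216 →lo
  mid=-2.42104 |R|=0.85546 →hi
  mid=-2.46755 |R|=0.92722 →hi
  mid=-2.49080 |R|=0.96428 →hi
  ...
  [-2.51278,-2.51260] ⇒ x*=-2.5127
So |R|<1 on (-2.5127, 0).

(-2.5127, 0).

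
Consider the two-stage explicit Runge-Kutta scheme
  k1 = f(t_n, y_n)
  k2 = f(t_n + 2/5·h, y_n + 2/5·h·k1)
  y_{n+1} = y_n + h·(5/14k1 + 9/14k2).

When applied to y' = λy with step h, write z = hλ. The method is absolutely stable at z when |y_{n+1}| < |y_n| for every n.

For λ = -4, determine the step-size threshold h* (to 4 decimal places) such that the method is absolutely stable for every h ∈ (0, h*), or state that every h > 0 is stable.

(-3.8889,0); λ=-4 ⇒ h* = (35/9)/4 = 0.9722.

Test eqn y'=λy, z=hλ:
  k1=λy_n ⇒ h·k1=z·y_n;  k2=λ(1+2/5z)y_n ⇒ h·k2=z(1+2/5z)y_n
  y_{n+1}/y_n = 1 + 5/14z + 9/14z(1+2/5z) = 1 + z + 9/35z²
  so R(z) = 1 + z + 9/35z².

Solve |R(x)|<1 on ℝ⁻.
x=-1.52: |R|=0.0741
R=1: x+9/35x²=0 ⇒ x=−35/9=-3.8889; min R=1−1/(4·9/35)=0.0278>−1
Confirm numerically:
  x=-3.473: |R|=0.62859 <1
  x=-3.145: |R|=0.39841 <1
  x=-2.949: |R|=0.28727 <1
  x=-4.307: |R|=1.46306 >1
  x=-4.250: |R|=1.39464 >1
  x=-4.095: |R|=1.21703 >1
Interval (-3.8889, 0).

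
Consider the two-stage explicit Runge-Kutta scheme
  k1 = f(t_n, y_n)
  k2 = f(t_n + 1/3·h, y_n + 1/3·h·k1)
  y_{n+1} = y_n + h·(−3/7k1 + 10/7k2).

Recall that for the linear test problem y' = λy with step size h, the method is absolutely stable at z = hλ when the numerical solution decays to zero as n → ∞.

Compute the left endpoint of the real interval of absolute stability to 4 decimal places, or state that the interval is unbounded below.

z* = -2.1000.

On y'=λy, z=hλ:
  k1=λy_n ⇒ h·k1=z·y_n;  k2=λ(1+1/3z)y_n ⇒ h·k2=z(1+1/3z)y_n
  y_{n+1}/y_n = 1 − 3/7z + 10/7z(1+1/3z) = 1 + z + 10/21z²
  Hence R(z) = 1 + z + 10/21z².

Solve |R(x)|<1 on ℝ⁻.
x=-0.94: |R|=0.4808
R=1: x+10/21x²=0 ⇒ x=−21/10=-2.1000; min R=1−1/(4·10/21)=0.4750>−1
Confirm numerically:
  x=-1.786: |R|=0.73295 <1
  x=-1.549: |R|=0.59357 <1
  x=-1.432: |R|=0.54449 <1
  x=-1.094: |R|=0.47592 <1
  x=-2.292: |R|=1.20955 >1
  x=-2.235: |R|=1.14368 >1
Stable set (-2.1000, 0).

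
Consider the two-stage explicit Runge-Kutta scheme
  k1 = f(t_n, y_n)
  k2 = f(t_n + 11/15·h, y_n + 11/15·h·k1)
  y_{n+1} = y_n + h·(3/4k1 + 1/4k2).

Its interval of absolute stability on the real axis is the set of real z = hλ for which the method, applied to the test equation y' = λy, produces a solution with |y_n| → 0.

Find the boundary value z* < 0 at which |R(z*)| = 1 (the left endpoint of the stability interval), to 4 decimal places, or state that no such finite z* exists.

left endpoint -5.4545.

On y'=λy, z=hλ:
  k1=λy_n ⇒ h·k1=z·y_n;  k2=λ(1+11/15z)y_n ⇒ h·k2=z(1+11/15z)y_n
  y_{n+1}/y_n = 1 + 3/4z + 1/4z(1+11/15z) = 1 + z + 11/60z²
  ⇒ R(z) = 1 + z + 11/60z².

Need |R(x)|<1, x<0.
x=-1.79: |R|=0.2026
R=1: x+11/60x²=0 ⇒ x=−60/11=-5.4545; min R=1−1/(4·11/60)=-0.3636>−1
Confirm numerically:
  x=-4.661: |R|=0.32190 <1
  x=-4.382: |R|=0.13835 <1
  x=-4.249: |R|=0.06090 <1
  x=-3.073: |R|=0.34172 <1
  x=-5.933: |R|=1.52042 >1
  x=-5.722: |R|=1.28057 >1
Stable set (-5.4545, 0).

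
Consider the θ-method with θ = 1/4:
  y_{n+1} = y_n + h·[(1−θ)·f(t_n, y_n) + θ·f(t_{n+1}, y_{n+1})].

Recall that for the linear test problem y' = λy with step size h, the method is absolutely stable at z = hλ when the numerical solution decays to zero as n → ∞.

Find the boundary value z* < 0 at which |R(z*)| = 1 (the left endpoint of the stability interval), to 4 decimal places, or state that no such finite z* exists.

left endpoint -4.0000.

With y'=λy (z=hλ):
  y_{n+1} = y_n + z·[3/4·y_n + 1/4·y_{n+1}] ⇒ (1 − 1/4z)y_{n+1} = (1 + 3/4z)y_n
  R(z) = (1 + 3/4z)/(1 − 1/4z).

Need |R(x)|<1, x<0.
x=-1.56: |R|=0.1223
R=−1: 1+3/4x = −1+1/4x ⇒ -1/2x=2 ⇒ x=2/(-1/2)=-4.0000
Confirm numerically:
  x=-2.923: |R|=0.68886 <1
  x=-2.918: |R|=0.68719 <1
  x=-2.781: |R|=0.64047 <1
  x=-1.876: |R|=0.27706 <1
  x=-4.133: |R|=1.03271 >1
  x=-4.036: |R|=1.00896 >1
Interval (-4.0000, 0).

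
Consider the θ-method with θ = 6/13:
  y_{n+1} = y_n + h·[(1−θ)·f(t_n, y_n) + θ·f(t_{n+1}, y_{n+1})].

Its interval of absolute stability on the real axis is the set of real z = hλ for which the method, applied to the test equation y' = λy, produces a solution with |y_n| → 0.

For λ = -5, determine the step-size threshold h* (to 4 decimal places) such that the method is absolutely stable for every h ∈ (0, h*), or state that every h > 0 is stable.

(-26.0000,0); λ=-5 ⇒ h* = (26)/5 = 5.2000.

Test eqn y'=λy, z=hλ:
  y_{n+1} = y_n + z·[7/13·y_n + 6/13·y_{n+1}] ⇒ (1 − 6/13z)y_{n+1} = (1 + 7/13z)y_n
  R(z) = (1 + 7/13z)/(1 − 6/13z).

Need |R(x)|<1, x<0.
x=-1.48: |R|=0.1207
R=−1: 1+7/13x = −1+6/13x ⇒ -1/13x=2 ⇒ x=2/(-1/13)=-26.0000
Confirm numerically:
  x=-13.642: |R|=0.86971 <1
  x=-13.039: |R|=0.85794 <1
  x=-12.448: |R|=0.84545 <1
  x=-12.052: |R|=0.83651 <1
  x=-26.208: |R|=1.00122 >1
  x=-26.164: |R|=1.00096 >1
  x=-26.055: |R|=1.00032 >1
Stable set (-26.0000, 0).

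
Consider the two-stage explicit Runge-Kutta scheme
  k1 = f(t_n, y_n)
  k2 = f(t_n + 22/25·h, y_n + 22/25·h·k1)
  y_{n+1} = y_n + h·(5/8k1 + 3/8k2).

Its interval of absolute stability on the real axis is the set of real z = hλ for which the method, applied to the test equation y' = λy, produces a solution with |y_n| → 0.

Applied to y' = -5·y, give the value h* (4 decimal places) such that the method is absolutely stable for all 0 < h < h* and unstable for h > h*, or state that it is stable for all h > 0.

(-3.0303,0); λ=-5 ⇒ h* = (100/33)/5 = 0.6061.

Test eqn y'=λy, z=hλ:
  k1=λy_n ⇒ h·k1=z·y_n;  k2=λ(1+22/25z)y_n ⇒ h·k2=z(1+22/25z)y_n
  y_{n+1}/y_n = 1 + 5/8z + 3/8z(1+22/25z) = 1 + z + 33/100z²
  Hence R(z) = 1 + z + 33/100z².

Boundary: |R(x)|=1, x<0.
x=-0.38: |R|=0.6677
R=1: x+33/100x²=0 ⇒ x=−100/33=-3.0303; min R=1−1/(4·33/100)=0.2424>−1
Confirm numerically:
  x=-1.838: |R|=0.27682 <1
  x=-1.364: |R|=0.24996 <1
  x=-1.262: |R|=0.26357 <1
  x=-3.628: |R|=1.71559 >1
  x=-3.376: |R|=1.38513 >1
  x=-3.149: |R|=1.12335 >1
Interval (-3.0303, 0).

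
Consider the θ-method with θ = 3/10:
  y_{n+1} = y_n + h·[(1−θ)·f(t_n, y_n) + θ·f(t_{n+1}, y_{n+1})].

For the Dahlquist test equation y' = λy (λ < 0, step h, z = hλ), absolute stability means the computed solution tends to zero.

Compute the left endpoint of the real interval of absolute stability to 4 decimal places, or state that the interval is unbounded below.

With y'=λy (z=hλ):
  y_{n+1} = y_n + z·[7/10·y_n + 3/10·y_{n+1}] ⇒ (1 − 3/10z)y_{n+1} = (1 + 7/10z)y_n
  so R(z) = (1 + 7/10z)/(1 − 3/10z).

Boundary: |R(x)|=1, x<0.
x=-0.52: |R|=0.5502
R=−1: 1+7/10x = −1+3/10x ⇒ -2/5x=2 ⇒ x=2/(-2/5)=-5.0000
Confirm numerically:
  x=-2.747: |R|=0.50595 <1
  x=-2.193: |R|=0.32276 <1
  x=-2.098: |R|=0.28759 <1
  x=-5.493: |R|=1.07447 >1
  x=-5.304: |R|=1.04693 >1
Interval (-5.0000, 0).

left endpoint -5.0000.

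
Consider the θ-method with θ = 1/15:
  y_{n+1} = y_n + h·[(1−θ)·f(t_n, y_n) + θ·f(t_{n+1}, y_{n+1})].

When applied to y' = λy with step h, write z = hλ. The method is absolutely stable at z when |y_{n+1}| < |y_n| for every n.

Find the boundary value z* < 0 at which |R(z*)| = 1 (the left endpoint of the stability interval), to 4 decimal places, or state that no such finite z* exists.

z* = -2.3077.

Test eqn y'=λy, z=hλ:
  y_{n+1} = y_n + z·[14/15·y_n + 1/15·y_{n+1}] ⇒ (1 − 1/15z)y_{n+1} = (1 + 14/15z)y_n
  so R(z) = (1 + 14/15z)/(1 − 1/15z).

Boundary: |R(x)|=1, x<0.
x=-0.87: |R|=0.1777
R=−1: 1+14/15x = −1+1/15x ⇒ -13/15x=2 ⇒ x=2/(-13/15)=-2.3077
Confirm numerically:
  x=-1.887: |R|=0.67614 <1
  x=-1.845: |R|=0.64292 <1
  x=-1.692: |R|=0.52049 <1
  x=-2.737: |R|=1.31465 >1
  x=-2.412: |R|=1.07788 >1
  x=-2.361: |R|=1.03992 >1
Stable set (-2.3077, 0).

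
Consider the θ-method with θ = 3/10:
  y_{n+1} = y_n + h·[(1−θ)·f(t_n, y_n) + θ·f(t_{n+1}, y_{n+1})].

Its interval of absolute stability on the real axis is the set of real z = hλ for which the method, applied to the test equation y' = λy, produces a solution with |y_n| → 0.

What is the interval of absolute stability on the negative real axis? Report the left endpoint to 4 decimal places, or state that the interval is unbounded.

Set f=λy, z=hλ:
  y_{n+1} = y_n + z·[7/10·y_n + 3/10·y_{n+1}] ⇒ (1 − 3/10z)y_{n+1} = (1 + 7/10z)y_n
  so R(z) = (1 + 7/10z)/(1 − 3/10z).

Find x<0 with |R(x)|<1.
x=-0.36: |R|=0.6751
R=−1: 1+7/10x = −1+3/10x ⇒ -2/5x=2 ⇒ x=2/(-2/5)=-5.0000
Confirm numerically:
  x=-4.585: |R|=0.93012 <1
  x=-3.310: |R|=0.66081 <1
  x=-2.764: |R|=0.51104 <1
  x=-2.691: |R|=0.48896 <1
  x=-5.460: |R|=1.06975 >1
  x=-5.209: |R|=1.03262 >1
Stable set (-5.0000, 0).

z∈(-5.0000,0).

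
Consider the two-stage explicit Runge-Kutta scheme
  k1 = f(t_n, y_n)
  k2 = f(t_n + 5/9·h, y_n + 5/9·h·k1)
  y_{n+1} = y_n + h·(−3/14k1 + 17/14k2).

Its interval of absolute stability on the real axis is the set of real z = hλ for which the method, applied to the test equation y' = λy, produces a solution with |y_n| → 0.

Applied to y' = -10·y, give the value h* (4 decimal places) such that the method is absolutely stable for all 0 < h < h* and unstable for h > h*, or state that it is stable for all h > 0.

Test eqn y'=λy, z=hλ:
  k1=λy_n ⇒ h·k1=z·y_n;  k2=λ(1+5/9z)y_n ⇒ h·k2=z(1+5/9z)y_n
  y_{n+1}/y_n = 1 − 3/14z + 17/14z(1+5/9z) = 1 + z + 85/126z²
  R(z) = 1 + z + 85/126z².

Find x<0 with |R(x)|<1.
x=-0.69: |R|=0.6312
R=1: x+85/126x²=0 ⇒ x=−126/85=-1.4824; min R=1−1/(4·85/126)=0.6294>−1
Confirm numerically:
  x=-1.132: |R|=0.73245 <1
  x=-0.673: |R|=0.63255 <1
  x=-0.668: |R|=0.63302 <1
  x=-0.634: |R|=0.63716 <1
  x=-1.950: |R|=1.61518 >1
  x=-1.827: |R|=1.42478 >1
Stable set (-1.4824, 0).

(-1.4824,0); λ=-10 ⇒ h* = (126/85)/10 = 0.1482.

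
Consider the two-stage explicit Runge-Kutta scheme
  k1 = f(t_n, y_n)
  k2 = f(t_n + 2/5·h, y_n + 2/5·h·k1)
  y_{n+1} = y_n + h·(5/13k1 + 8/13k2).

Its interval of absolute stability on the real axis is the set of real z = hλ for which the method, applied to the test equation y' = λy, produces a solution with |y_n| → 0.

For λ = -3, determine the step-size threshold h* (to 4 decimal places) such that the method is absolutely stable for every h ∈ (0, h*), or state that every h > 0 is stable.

With y'=λy (z=hλ):
  k1=λy_n ⇒ h·k1=z·y_n;  k2=λ(1+2/5z)y_n ⇒ h·k2=z(1+2/5z)y_n
  y_{n+1}/y_n = 1 + 5/13z + 8/13z(1+2/5z) = 1 + z + 16/65z²
  so R(z) = 1 + z + 16/65z².

Solve |R(x)|<1 on ℝ⁻.
x=-1.77: |R|=0.0012
R=1: x+16/65x²=0 ⇒ x=−65/16=-4.0625; min R=1−1/(4·16/65)=-0.0156>−1
Confirm numerically:
  x=-3.215: |R|=0.32930 <1
  x=-3.132: |R|=0.28263 <1
  x=-2.592: |R|=0.06178 <1
  x=-4.429: |R|=1.39956 >1
  x=-4.246: |R|=1.19179 >1
So |R|<1 on (-4.0625, 0).

(-4.0625,0); λ=-3 ⇒ h* = (65/16)/3 = 1.3542.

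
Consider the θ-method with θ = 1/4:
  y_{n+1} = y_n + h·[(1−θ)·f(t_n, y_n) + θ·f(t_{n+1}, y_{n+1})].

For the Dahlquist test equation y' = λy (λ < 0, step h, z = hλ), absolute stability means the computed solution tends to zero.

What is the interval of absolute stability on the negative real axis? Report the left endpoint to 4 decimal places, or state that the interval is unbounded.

Set f=λy, z=hλ:
  y_{n+1} = y_n + z·[3/4·y_n + 1/4·y_{n+1}] ⇒ (1 − 1/4z)y_{n+1} = (1 + 3/4z)y_n
  R(z) = (1 + 3/4z)/(1 − 1/4z).

Boundary: |R(x)|=1, x<0.
x=-0.53: |R|=0.5320
R=−1: 1+3/4x = −1+1/4x ⇒ -1/2x=2 ⇒ x=2/(-1/2)=-4.0000
Confirm numerically:
  x=-3.810: |R|=0.95134 <1
  x=-2.406: |R|=0.50234 <1
  x=-2.027: |R|=0.34528 <1
  x=-1.966: |R|=0.31814 <1
  x=-4.395: |R|=1.09410 >1
  x=-4.336: |R|=1.08061 >1
Stable set (-4.0000, 0).

z∈(-4.0000,0).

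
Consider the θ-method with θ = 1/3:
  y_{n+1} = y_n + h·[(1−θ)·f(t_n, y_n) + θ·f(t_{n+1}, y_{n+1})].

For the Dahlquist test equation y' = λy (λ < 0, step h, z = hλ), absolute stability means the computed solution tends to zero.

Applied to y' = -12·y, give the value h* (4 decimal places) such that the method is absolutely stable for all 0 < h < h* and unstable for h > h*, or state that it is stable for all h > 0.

(-6.0000,0); λ=-12 ⇒ h* = (6)/12 = 0.5000.

Test eqn y'=λy, z=hλ:
  y_{n+1} = y_n + z·[2/3·y_n + 1/3·y_{n+1}] ⇒ (1 − 1/3z)y_{n+1} = (1 + 2/3z)y_n
  R(z) = (1 + 2/3z)/(1 − 1/3z).

Solve |R(x)|<1 on ℝ⁻.
x=-0.72: |R|=0.4194
R=−1: 1+2/3x = −1+1/3x ⇒ -1/3x=2 ⇒ x=2/(-1/3)=-6.0000
Confirm numerically:
  x=-5.229: |R|=0.90631 <1
  x=-5.142: |R|=0.89462 <1
  x=-3.612: |R|=0.63884 <1
  x=-6.317: |R|=1.03402 >1
  x=-6.098: |R|=1.01077 >1
Interval (-6.0000, 0).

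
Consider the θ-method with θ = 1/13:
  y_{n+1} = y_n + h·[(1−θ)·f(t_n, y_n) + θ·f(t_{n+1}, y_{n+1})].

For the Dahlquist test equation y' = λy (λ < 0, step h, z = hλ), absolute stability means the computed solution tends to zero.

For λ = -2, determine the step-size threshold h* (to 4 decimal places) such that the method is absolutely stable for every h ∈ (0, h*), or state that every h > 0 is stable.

Test eqn y'=λy, z=hλ:
  y_{n+1} = y_n + z·[12/13·y_n + 1/13·y_{n+1}] ⇒ (1 − 1/13z)y_{n+1} = (1 + 12/13z)y_n
  so R(z) = (1 + 12/13z)/(1 − 1/13z).

Boundary: |R(x)|=1, x<0.
x=-1.38: |R|=0.2476
R=−1: 1+12/13x = −1+1/13x ⇒ -11/13x=2 ⇒ x=2/(-11/13)=-2.3636
Confirm numerically:
  x=-2.319: |R|=0.96795 <1
  x=-2.149: |R|=0.84415 <1
  x=-2.074: |R|=0.78864 <1
  x=-2.702: |R|=1.23704 >1
  x=-2.629: |R|=1.18677 >1
  x=-2.420: |R|=1.04021 >1
Stable set (-2.3636, 0).

(-2.3636,0); λ=-2 ⇒ h* = (26/11)/2 = 1.1818.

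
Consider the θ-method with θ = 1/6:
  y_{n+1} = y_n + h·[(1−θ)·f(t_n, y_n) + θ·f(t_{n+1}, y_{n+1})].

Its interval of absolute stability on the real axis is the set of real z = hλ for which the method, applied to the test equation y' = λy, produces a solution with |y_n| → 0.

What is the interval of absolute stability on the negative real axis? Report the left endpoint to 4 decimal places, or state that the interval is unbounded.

Test eqn y'=λy, z=hλ:
  y_{n+1} = y_n + z·[5/6·y_n + 1/6·y_{n+1}] ⇒ (1 − 1/6z)y_{n+1} = (1 + 5/6z)y_n
  so R(z) = (1 + 5/6z)/(1 − 1/6z).

Solve |R(x)|<1 on ℝ⁻.
x=-1.24: |R|=0.0276
R=−1: 1+5/6x = −1+1/6x ⇒ -2/3x=2 ⇒ x=2/(-2/3)=-3.0000
Confirm numerically:
  x=-2.484: |R|=0.75672 <1
  x=-1.954: |R|=0.47398 <1
  x=-1.698: |R|=0.32346 <1
  x=-1.230: |R|=0.02075 <1
  x=-3.358: |R|=1.15302 >1
  x=-3.274: |R|=1.11818 >1
Interval (-3.0000, 0).

z∈(-3.0000,0).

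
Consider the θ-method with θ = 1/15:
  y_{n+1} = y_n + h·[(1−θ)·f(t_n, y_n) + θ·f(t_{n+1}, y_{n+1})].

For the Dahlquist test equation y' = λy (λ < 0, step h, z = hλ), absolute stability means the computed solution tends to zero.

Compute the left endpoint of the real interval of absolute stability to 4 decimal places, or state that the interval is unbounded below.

Set f=λy, z=hλ:
  y_{n+1} = y_n + z·[14/15·y_n + 1/15·y_{n+1}] ⇒ (1 − 1/15z)y_{n+1} = (1 + 14/15z)y_n
  so R(z) = (1 + 14/15z)/(1 − 1/15z).

Solve |R(x)|<1 on ℝ⁻.
x=-1.62: |R|=0.4621
R=−1: 1+14/15x = −1+1/15x ⇒ -13/15x=2 ⇒ x=2/(-13/15)=-2.3077
Confirm numerically:
  x=-2.288: |R|=0.98519 <1
  x=-2.126: |R|=0.86208 <1
  x=-1.549: |R|=0.40401 <1
  x=-2.789: |R|=1.35173 >1
  x=-2.674: |R|=1.26944 >1
  x=-2.640: |R|=1.24490 >1
So |R|<1 on (-2.3077, 0).

left endpoint -2.3077.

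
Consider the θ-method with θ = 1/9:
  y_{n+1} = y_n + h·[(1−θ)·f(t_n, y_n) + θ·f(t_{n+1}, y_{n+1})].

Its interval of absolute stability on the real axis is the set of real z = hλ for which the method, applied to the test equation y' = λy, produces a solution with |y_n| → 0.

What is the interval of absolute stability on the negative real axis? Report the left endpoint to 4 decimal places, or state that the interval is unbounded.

With y'=λy (z=hλ):
  y_{n+1} = y_n + z·[8/9·y_n + 1/9·y_{n+1}] ⇒ (1 − 1/9z)y_{n+1} = (1 + 8/9z)y_n
  so R(z) = (1 + 8/9z)/(1 − 1/9z).

Solve |R(x)|<1 on ℝ⁻.
x=-1.44: |R|=0.2414
R=−1: 1+8/9x = −1+1/9x ⇒ -7/9x=2 ⇒ x=2/(-7/9)=-2.5714
Confirm numerically:
  x=-2.444: |R|=0.92206 <1
  x=-2.061: |R|=0.67697 <1
  x=-1.791: |R|=0.49374 <1
  x=-1.316: |R|=0.14812 <1
  x=-2.926: |R|=1.20812 >1
  x=-2.764: |R|=1.11459 >1
Stable set (-2.5714, 0).

(-2.5714, 0).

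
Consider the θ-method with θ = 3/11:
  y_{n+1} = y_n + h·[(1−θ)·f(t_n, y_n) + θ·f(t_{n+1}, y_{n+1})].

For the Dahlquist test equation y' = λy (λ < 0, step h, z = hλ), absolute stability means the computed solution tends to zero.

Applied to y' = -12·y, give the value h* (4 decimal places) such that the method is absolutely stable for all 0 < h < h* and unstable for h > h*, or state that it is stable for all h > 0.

Test eqn y'=λy, z=hλ:
  y_{n+1} = y_n + z·[8/11·y_n + 3/11·y_{n+1}] ⇒ (1 − 3/11z)y_{n+1} = (1 + 8/11z)y_n
  ⇒ R(z) = (1 + 8/11z)/(1 − 3/11z).

Need |R(x)|<1, x<0.
x=-0.74: |R|=0.3843
R=−1: 1+8/11x = −1+3/11x ⇒ -5/11x=2 ⇒ x=2/(-5/11)=-4.4000
Confirm numerically:
  x=-3.868: |R|=0.88232 <1
  x=-3.247: |R|=0.72205 <1
  x=-2.923: |R|=0.62644 <1
  x=-4.871: |R|=1.09195 >1
  x=-4.421: |R|=1.00433 >1
Stable set (-4.4000, 0).

(-4.4000,0); λ=-12 ⇒ h* = (22/5)/12 = 0.3667.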